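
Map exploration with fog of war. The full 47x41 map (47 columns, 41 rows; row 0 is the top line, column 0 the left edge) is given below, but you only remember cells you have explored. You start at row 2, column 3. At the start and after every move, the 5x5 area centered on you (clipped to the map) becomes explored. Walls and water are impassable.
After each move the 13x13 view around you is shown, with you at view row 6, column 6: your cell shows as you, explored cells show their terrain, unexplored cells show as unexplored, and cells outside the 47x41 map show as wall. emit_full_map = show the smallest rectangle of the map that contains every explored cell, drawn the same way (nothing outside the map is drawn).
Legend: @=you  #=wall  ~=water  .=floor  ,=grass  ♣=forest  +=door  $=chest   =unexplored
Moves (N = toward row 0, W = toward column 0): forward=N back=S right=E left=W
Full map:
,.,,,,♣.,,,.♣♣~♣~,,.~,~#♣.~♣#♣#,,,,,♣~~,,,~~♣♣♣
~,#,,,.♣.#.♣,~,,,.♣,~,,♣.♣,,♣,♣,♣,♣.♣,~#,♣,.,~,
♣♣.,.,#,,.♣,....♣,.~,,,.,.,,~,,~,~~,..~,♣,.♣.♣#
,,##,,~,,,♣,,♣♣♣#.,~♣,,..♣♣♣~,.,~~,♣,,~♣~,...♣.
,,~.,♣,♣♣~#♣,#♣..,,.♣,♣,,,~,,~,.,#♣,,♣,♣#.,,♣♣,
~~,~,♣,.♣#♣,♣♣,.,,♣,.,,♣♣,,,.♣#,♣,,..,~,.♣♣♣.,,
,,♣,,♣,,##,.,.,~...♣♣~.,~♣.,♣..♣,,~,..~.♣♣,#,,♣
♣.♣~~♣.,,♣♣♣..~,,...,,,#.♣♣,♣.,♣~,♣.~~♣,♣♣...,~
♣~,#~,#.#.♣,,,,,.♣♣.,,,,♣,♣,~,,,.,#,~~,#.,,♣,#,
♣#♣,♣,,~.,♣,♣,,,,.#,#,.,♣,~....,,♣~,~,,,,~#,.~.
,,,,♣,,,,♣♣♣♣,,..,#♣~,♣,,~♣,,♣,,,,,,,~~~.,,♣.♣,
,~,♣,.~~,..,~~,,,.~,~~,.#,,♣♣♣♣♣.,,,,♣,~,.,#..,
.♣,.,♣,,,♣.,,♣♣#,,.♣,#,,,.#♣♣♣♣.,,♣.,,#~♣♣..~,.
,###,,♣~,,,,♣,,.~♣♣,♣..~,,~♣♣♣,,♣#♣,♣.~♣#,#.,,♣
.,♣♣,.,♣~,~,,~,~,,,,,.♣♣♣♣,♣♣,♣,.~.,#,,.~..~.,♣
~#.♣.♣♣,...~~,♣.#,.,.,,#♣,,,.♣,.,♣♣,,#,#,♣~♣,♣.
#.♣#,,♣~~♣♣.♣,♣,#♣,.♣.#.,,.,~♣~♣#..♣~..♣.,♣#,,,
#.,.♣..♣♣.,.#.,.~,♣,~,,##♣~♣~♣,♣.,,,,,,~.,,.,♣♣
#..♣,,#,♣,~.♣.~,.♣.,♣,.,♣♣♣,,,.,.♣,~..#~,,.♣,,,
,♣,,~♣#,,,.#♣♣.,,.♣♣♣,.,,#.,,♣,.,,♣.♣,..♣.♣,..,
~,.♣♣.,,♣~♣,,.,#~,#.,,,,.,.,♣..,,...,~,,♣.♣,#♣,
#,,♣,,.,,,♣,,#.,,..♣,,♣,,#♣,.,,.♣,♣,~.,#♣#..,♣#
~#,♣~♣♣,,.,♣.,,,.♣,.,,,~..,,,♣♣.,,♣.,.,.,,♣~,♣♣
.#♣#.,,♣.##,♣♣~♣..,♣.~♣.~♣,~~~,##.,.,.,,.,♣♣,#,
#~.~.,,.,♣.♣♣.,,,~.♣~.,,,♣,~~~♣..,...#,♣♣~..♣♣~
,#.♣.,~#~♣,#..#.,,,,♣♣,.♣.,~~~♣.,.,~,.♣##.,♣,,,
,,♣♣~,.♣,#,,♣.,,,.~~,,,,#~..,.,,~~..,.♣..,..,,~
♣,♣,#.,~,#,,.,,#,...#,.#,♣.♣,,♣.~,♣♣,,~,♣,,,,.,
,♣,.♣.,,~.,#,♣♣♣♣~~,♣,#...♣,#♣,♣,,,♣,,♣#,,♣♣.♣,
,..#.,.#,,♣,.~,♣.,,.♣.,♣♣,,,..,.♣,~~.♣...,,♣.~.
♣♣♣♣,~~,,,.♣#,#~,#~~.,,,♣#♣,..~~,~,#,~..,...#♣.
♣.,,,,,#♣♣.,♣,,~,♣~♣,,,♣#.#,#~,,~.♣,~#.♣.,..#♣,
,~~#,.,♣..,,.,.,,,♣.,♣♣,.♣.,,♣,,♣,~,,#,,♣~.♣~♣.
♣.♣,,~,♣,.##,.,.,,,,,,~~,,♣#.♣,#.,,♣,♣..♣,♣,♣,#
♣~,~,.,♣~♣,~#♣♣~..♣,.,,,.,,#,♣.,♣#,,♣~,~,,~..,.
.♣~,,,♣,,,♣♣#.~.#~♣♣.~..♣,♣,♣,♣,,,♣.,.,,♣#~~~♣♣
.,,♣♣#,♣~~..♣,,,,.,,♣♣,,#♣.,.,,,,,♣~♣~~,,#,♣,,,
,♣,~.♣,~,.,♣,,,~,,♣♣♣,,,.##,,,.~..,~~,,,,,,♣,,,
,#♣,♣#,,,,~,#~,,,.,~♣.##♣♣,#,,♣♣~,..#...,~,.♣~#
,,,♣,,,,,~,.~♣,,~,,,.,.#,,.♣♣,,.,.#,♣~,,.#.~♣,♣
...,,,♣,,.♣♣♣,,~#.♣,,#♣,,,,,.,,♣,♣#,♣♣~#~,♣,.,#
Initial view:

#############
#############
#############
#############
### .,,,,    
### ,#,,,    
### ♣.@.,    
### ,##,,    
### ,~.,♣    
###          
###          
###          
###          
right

#############
#############
#############
#############
## .,,,,♣    
## ,#,,,.    
## ♣.,@,#    
## ,##,,~    
## ,~.,♣,    
##           
##           
##           
##           

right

#############
#############
#############
#############
# .,,,,♣.    
# ,#,,,.♣    
# ♣.,.@#,    
# ,##,,~,    
# ,~.,♣,♣    
#            
#            
#            
#            

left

#############
#############
#############
#############
## .,,,,♣.   
## ,#,,,.♣   
## ♣.,@,#,   
## ,##,,~,   
## ,~.,♣,♣   
##           
##           
##           
##           

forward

#############
#############
#############
#############
#############
## .,,,,♣.   
## ,#,@,.♣   
## ♣.,.,#,   
## ,##,,~,   
## ,~.,♣,♣   
##           
##           
##           

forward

#############
#############
#############
#############
#############
#############
## .,,@,♣.   
## ,#,,,.♣   
## ♣.,.,#,   
## ,##,,~,   
## ,~.,♣,♣   
##           
##           

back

#############
#############
#############
#############
#############
## .,,,,♣.   
## ,#,@,.♣   
## ♣.,.,#,   
## ,##,,~,   
## ,~.,♣,♣   
##           
##           
##           

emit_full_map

.,,,,♣.
,#,@,.♣
♣.,.,#,
,##,,~,
,~.,♣,♣

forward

#############
#############
#############
#############
#############
#############
## .,,@,♣.   
## ,#,,,.♣   
## ♣.,.,#,   
## ,##,,~,   
## ,~.,♣,♣   
##           
##           

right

#############
#############
#############
#############
#############
#############
# .,,,@♣.    
# ,#,,,.♣    
# ♣.,.,#,    
# ,##,,~,    
# ,~.,♣,♣    
#            
#            


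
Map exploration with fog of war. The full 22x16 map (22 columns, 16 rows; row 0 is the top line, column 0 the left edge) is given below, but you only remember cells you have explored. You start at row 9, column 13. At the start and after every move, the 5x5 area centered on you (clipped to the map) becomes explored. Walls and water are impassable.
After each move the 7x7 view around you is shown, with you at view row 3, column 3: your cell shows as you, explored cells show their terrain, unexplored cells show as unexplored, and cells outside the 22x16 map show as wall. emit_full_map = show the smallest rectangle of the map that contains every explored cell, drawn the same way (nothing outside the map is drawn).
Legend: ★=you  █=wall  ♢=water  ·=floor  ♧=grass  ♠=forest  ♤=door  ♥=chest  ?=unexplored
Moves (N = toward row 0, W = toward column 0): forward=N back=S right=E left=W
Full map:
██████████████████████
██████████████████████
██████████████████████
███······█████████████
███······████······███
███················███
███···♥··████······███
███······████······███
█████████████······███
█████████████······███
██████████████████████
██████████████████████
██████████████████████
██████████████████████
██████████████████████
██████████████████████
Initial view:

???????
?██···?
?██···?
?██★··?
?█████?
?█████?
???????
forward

???????
?██···?
?██···?
?██★··?
?██···?
?█████?
?█████?

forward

???????
?·····?
?██···?
?██★··?
?██···?
?██···?
?█████?

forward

???????
?██···?
?·····?
?██★··?
?██···?
?██···?
?██···?

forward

???????
?█████?
?██···?
?··★··?
?██···?
?██···?
?██···?

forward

???????
?█████?
?█████?
?██★··?
?·····?
?██···?
?██···?

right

???????
██████?
██████?
██·★··?
······?
██····?
██···??

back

██████?
██████?
██····?
···★··?
██····?
██····?
██···??

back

██████?
██····?
······?
██·★··?
██····?
██····?
██···??

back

██····?
······?
██····?
██·★··?
██····?
██····?
█████??

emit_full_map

██████
██████
██····
······
██····
██·★··
██····
██····
█████?
█████?

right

█····??
······?
█·····?
█··★··?
█·····?
█·····?
████???

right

····???
······?
······?
···★··?
······?
······?
███????

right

···????
·····█?
·····█?
···★·█?
·····█?
·····█?
██?????

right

··?????
····██?
····██?
···★██?
····██?
····██?
█??????

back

····██?
····██?
····██?
···★██?
····██?
██████?
█??????

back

····██?
····██?
····██?
···★██?
██████?
██████?
???????

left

·····██
·····██
·····██
···★·██
███████
███████
???????

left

······█
······█
······█
···★··█
███████
███████
???????

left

█······
█······
█······
█··★···
███████
███████
???????

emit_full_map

██████????
██████????
██····????
········██
██······██
██······██
██······██
██··★···██
██████████
██████████

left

██·····
██·····
██·····
██·★···
███████
███████
???????

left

?██····
?██····
?██····
?██★···
?██████
?██████
???????

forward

?······
?██····
?██····
?██★···
?██····
?██████
?██████

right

·······
██·····
██·····
██·★···
██·····
███████
███████

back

██·····
██·····
██·····
██·★···
███████
███████
???????

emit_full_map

██████????
██████????
██····????
········██
██······██
██······██
██······██
██·★····██
██████████
██████████

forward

·······
██·····
██·····
██·★···
██·····
███████
███████


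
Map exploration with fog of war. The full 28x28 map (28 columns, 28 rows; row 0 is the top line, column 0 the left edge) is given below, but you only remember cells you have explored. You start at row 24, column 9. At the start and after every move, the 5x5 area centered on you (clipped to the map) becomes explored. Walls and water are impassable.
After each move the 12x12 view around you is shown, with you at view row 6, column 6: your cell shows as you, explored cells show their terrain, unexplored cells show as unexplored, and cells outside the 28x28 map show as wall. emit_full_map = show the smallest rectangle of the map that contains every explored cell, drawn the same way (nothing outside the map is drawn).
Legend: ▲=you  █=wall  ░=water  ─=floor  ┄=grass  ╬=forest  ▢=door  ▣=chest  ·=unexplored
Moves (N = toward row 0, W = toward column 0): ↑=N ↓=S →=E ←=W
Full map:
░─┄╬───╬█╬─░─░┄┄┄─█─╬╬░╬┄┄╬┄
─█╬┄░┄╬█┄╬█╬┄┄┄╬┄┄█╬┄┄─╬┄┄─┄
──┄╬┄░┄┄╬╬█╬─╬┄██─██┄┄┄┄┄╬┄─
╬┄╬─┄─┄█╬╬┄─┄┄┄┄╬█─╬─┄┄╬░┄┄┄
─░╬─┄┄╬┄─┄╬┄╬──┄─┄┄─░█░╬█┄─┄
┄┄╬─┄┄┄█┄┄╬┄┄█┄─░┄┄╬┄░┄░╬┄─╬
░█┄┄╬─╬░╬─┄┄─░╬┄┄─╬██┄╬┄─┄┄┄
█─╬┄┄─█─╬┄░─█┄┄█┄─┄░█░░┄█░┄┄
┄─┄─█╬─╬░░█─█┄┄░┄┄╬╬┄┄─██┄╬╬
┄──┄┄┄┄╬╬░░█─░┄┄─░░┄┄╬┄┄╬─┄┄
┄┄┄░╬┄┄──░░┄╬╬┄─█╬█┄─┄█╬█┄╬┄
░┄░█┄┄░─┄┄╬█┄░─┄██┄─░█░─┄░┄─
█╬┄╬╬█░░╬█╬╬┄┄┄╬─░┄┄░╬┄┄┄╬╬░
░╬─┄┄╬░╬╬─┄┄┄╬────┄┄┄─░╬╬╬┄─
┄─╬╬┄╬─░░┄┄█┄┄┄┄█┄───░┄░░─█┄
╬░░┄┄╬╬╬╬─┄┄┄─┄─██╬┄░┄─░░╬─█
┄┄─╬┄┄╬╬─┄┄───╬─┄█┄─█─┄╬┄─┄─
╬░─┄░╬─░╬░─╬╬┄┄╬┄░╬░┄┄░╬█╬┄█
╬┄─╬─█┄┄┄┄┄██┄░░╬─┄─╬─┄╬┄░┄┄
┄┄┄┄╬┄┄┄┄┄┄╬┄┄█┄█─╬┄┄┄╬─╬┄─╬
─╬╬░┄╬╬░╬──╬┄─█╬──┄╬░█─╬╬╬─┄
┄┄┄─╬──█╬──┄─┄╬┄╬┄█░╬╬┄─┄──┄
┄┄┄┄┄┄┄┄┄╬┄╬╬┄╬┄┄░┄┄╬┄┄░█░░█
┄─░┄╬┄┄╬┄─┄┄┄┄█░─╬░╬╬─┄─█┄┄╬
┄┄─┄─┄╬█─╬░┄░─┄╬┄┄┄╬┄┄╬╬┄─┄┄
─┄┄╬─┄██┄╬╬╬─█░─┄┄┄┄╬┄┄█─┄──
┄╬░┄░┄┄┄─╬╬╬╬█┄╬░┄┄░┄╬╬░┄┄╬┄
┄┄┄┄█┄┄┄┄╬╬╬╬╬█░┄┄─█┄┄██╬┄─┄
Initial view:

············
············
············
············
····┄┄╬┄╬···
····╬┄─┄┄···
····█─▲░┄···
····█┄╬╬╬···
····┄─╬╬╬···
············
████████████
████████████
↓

············
············
············
····┄┄╬┄╬···
····╬┄─┄┄···
····█─╬░┄···
····█┄▲╬╬···
····┄─╬╬╬···
····┄┄╬╬╬···
████████████
████████████
████████████

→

············
············
············
···┄┄╬┄╬····
···╬┄─┄┄┄···
···█─╬░┄░···
···█┄╬▲╬─···
···┄─╬╬╬╬···
···┄┄╬╬╬╬···
████████████
████████████
████████████

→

············
············
············
··┄┄╬┄╬·····
··╬┄─┄┄┄┄···
··█─╬░┄░─···
··█┄╬╬▲─█···
··┄─╬╬╬╬█···
··┄┄╬╬╬╬╬···
████████████
████████████
████████████

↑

············
············
············
············
··┄┄╬┄╬╬┄···
··╬┄─┄┄┄┄···
··█─╬░▲░─···
··█┄╬╬╬─█···
··┄─╬╬╬╬█···
··┄┄╬╬╬╬╬···
████████████
████████████

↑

············
············
············
············
····──┄─┄···
··┄┄╬┄╬╬┄···
··╬┄─┄▲┄┄···
··█─╬░┄░─···
··█┄╬╬╬─█···
··┄─╬╬╬╬█···
··┄┄╬╬╬╬╬···
████████████

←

············
············
············
············
····╬──┄─┄··
···┄┄╬┄╬╬┄··
···╬┄─▲┄┄┄··
···█─╬░┄░─··
···█┄╬╬╬─█··
···┄─╬╬╬╬█··
···┄┄╬╬╬╬╬··
████████████

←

············
············
············
············
····█╬──┄─┄·
····┄┄╬┄╬╬┄·
····╬┄▲┄┄┄┄·
····█─╬░┄░─·
····█┄╬╬╬─█·
····┄─╬╬╬╬█·
····┄┄╬╬╬╬╬·
████████████

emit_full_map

█╬──┄─┄
┄┄╬┄╬╬┄
╬┄▲┄┄┄┄
█─╬░┄░─
█┄╬╬╬─█
┄─╬╬╬╬█
┄┄╬╬╬╬╬

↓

············
············
············
····█╬──┄─┄·
····┄┄╬┄╬╬┄·
····╬┄─┄┄┄┄·
····█─▲░┄░─·
····█┄╬╬╬─█·
····┄─╬╬╬╬█·
····┄┄╬╬╬╬╬·
████████████
████████████

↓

············
············
····█╬──┄─┄·
····┄┄╬┄╬╬┄·
····╬┄─┄┄┄┄·
····█─╬░┄░─·
····█┄▲╬╬─█·
····┄─╬╬╬╬█·
····┄┄╬╬╬╬╬·
████████████
████████████
████████████

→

············
············
···█╬──┄─┄··
···┄┄╬┄╬╬┄··
···╬┄─┄┄┄┄··
···█─╬░┄░─··
···█┄╬▲╬─█··
···┄─╬╬╬╬█··
···┄┄╬╬╬╬╬··
████████████
████████████
████████████

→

············
············
··█╬──┄─┄···
··┄┄╬┄╬╬┄···
··╬┄─┄┄┄┄···
··█─╬░┄░─···
··█┄╬╬▲─█···
··┄─╬╬╬╬█···
··┄┄╬╬╬╬╬···
████████████
████████████
████████████

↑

············
············
············
··█╬──┄─┄···
··┄┄╬┄╬╬┄···
··╬┄─┄┄┄┄···
··█─╬░▲░─···
··█┄╬╬╬─█···
··┄─╬╬╬╬█···
··┄┄╬╬╬╬╬···
████████████
████████████

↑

············
············
············
············
··█╬──┄─┄···
··┄┄╬┄╬╬┄···
··╬┄─┄▲┄┄···
··█─╬░┄░─···
··█┄╬╬╬─█···
··┄─╬╬╬╬█···
··┄┄╬╬╬╬╬···
████████████

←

············
············
············
············
···█╬──┄─┄··
···┄┄╬┄╬╬┄··
···╬┄─▲┄┄┄··
···█─╬░┄░─··
···█┄╬╬╬─█··
···┄─╬╬╬╬█··
···┄┄╬╬╬╬╬··
████████████

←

············
············
············
············
····█╬──┄─┄·
····┄┄╬┄╬╬┄·
····╬┄▲┄┄┄┄·
····█─╬░┄░─·
····█┄╬╬╬─█·
····┄─╬╬╬╬█·
····┄┄╬╬╬╬╬·
████████████

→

············
············
············
············
···█╬──┄─┄··
···┄┄╬┄╬╬┄··
···╬┄─▲┄┄┄··
···█─╬░┄░─··
···█┄╬╬╬─█··
···┄─╬╬╬╬█··
···┄┄╬╬╬╬╬··
████████████

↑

············
············
············
············
····╬──╬┄···
···█╬──┄─┄··
···┄┄╬▲╬╬┄··
···╬┄─┄┄┄┄··
···█─╬░┄░─··
···█┄╬╬╬─█··
···┄─╬╬╬╬█··
···┄┄╬╬╬╬╬··

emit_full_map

·╬──╬┄·
█╬──┄─┄
┄┄╬▲╬╬┄
╬┄─┄┄┄┄
█─╬░┄░─
█┄╬╬╬─█
┄─╬╬╬╬█
┄┄╬╬╬╬╬

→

············
············
············
············
···╬──╬┄─···
··█╬──┄─┄···
··┄┄╬┄▲╬┄···
··╬┄─┄┄┄┄···
··█─╬░┄░─···
··█┄╬╬╬─█···
··┄─╬╬╬╬█···
··┄┄╬╬╬╬╬···

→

············
············
············
············
··╬──╬┄─█···
·█╬──┄─┄╬···
·┄┄╬┄╬▲┄╬···
·╬┄─┄┄┄┄█···
·█─╬░┄░─┄···
·█┄╬╬╬─█····
·┄─╬╬╬╬█····
·┄┄╬╬╬╬╬····

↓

············
············
············
··╬──╬┄─█···
·█╬──┄─┄╬···
·┄┄╬┄╬╬┄╬···
·╬┄─┄┄▲┄█···
·█─╬░┄░─┄···
·█┄╬╬╬─█░···
·┄─╬╬╬╬█····
·┄┄╬╬╬╬╬····
████████████

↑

············
············
············
············
··╬──╬┄─█···
·█╬──┄─┄╬···
·┄┄╬┄╬▲┄╬···
·╬┄─┄┄┄┄█···
·█─╬░┄░─┄···
·█┄╬╬╬─█░···
·┄─╬╬╬╬█····
·┄┄╬╬╬╬╬····

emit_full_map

·╬──╬┄─█
█╬──┄─┄╬
┄┄╬┄╬▲┄╬
╬┄─┄┄┄┄█
█─╬░┄░─┄
█┄╬╬╬─█░
┄─╬╬╬╬█·
┄┄╬╬╬╬╬·

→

············
············
············
············
·╬──╬┄─█╬···
█╬──┄─┄╬┄···
┄┄╬┄╬╬▲╬┄···
╬┄─┄┄┄┄█░···
█─╬░┄░─┄╬···
█┄╬╬╬─█░····
┄─╬╬╬╬█·····
┄┄╬╬╬╬╬·····

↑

············
············
············
············
····╬┄┄█┄···
·╬──╬┄─█╬···
█╬──┄─▲╬┄···
┄┄╬┄╬╬┄╬┄···
╬┄─┄┄┄┄█░···
█─╬░┄░─┄╬···
█┄╬╬╬─█░····
┄─╬╬╬╬█·····

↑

············
············
············
············
····██┄░░···
····╬┄┄█┄···
·╬──╬┄▲█╬···
█╬──┄─┄╬┄···
┄┄╬┄╬╬┄╬┄···
╬┄─┄┄┄┄█░···
█─╬░┄░─┄╬···
█┄╬╬╬─█░····

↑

············
············
············
············
····╬╬┄┄╬···
····██┄░░···
····╬┄▲█┄···
·╬──╬┄─█╬···
█╬──┄─┄╬┄···
┄┄╬┄╬╬┄╬┄···
╬┄─┄┄┄┄█░···
█─╬░┄░─┄╬···

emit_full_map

····╬╬┄┄╬
····██┄░░
····╬┄▲█┄
·╬──╬┄─█╬
█╬──┄─┄╬┄
┄┄╬┄╬╬┄╬┄
╬┄─┄┄┄┄█░
█─╬░┄░─┄╬
█┄╬╬╬─█░·
┄─╬╬╬╬█··
┄┄╬╬╬╬╬··


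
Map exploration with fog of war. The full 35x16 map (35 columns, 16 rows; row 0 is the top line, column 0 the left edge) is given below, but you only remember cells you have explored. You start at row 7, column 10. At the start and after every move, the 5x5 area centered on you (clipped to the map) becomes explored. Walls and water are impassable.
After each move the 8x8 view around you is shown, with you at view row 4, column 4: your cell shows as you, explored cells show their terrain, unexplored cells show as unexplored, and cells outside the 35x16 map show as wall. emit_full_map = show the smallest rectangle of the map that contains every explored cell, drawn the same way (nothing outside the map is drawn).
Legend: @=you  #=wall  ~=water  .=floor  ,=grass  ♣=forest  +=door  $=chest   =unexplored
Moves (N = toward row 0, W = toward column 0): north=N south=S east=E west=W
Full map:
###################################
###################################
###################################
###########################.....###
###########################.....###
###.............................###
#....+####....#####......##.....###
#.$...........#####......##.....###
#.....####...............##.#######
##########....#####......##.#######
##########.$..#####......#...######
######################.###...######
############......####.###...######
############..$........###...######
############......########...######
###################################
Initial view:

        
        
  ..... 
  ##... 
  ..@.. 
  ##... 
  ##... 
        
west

        
        
  ......
  ###...
  ..@...
  ###...
  ###...
        

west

        
        
  ......
  ####..
  ..@...
  ####..
  ####..
        

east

        
        
 .......
 ####...
 ...@...
 ####...
 ####...
        

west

        
        
  ......
  ####..
  ..@...
  ####..
  ####..
        

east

        
        
 .......
 ####...
 ...@...
 ####...
 ####...
        

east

        
        
....... 
####... 
....@.. 
####... 
####... 
        

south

        
....... 
####... 
....... 
####@.. 
####... 
  ##.$. 
        

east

        
......  
###.... 
....... 
###.@.. 
###.... 
 ##.$.. 
        

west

        
....... 
####....
........
####@...
####....
  ##.$..
        

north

        
        
....... 
####....
....@...
####....
####....
  ##.$..

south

        
....... 
####....
........
####@...
####....
  ##.$..
        

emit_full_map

....... 
####....
........
####@...
####....
  ##.$..

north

        
        
....... 
####....
....@...
####....
####....
  ##.$..

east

        
        
....... 
###.... 
....@.. 
###.... 
###.... 
 ##.$.. 

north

        
        
  ##### 
....... 
###.@.. 
....... 
###.... 
###.... 

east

        
        
 ###### 
....... 
##..@.# 
......# 
##..... 
##....  

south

        
 ###### 
....... 
##....# 
....@.# 
##..... 
##....# 
##.$..  

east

        
######  
....... 
#....## 
....@## 
#...... 
#....## 
#.$..   

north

        
        
####### 
....... 
#...@## 
.....## 
#...... 
#....## 

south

        
####### 
....... 
#....## 
....@## 
#...... 
#....## 
#.$..   

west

        
 #######
........
##....##
....@.##
##......
##....##
##.$..  

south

 #######
........
##....##
......##
##..@...
##....##
##.$..# 
        

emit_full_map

   #######
..........
####....##
........##
####..@...
####....##
  ##.$..# 

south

........
##....##
......##
##......
##..@.##
##.$..# 
  ##### 
        

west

........
###....#
.......#
###.....
###.@..#
 ##.$..#
  ######
        

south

###....#
.......#
###.....
###....#
 ##.@..#
  ######
  ###.. 
        

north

........
###....#
.......#
###.....
###.@..#
 ##.$..#
  ######
  ###.. 

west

........
####....
........
####....
####@...
  ##.$..
  ######
   ###..

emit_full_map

   #######
..........
####....##
........##
####......
####@...##
  ##.$..# 
  ####### 
   ###..  


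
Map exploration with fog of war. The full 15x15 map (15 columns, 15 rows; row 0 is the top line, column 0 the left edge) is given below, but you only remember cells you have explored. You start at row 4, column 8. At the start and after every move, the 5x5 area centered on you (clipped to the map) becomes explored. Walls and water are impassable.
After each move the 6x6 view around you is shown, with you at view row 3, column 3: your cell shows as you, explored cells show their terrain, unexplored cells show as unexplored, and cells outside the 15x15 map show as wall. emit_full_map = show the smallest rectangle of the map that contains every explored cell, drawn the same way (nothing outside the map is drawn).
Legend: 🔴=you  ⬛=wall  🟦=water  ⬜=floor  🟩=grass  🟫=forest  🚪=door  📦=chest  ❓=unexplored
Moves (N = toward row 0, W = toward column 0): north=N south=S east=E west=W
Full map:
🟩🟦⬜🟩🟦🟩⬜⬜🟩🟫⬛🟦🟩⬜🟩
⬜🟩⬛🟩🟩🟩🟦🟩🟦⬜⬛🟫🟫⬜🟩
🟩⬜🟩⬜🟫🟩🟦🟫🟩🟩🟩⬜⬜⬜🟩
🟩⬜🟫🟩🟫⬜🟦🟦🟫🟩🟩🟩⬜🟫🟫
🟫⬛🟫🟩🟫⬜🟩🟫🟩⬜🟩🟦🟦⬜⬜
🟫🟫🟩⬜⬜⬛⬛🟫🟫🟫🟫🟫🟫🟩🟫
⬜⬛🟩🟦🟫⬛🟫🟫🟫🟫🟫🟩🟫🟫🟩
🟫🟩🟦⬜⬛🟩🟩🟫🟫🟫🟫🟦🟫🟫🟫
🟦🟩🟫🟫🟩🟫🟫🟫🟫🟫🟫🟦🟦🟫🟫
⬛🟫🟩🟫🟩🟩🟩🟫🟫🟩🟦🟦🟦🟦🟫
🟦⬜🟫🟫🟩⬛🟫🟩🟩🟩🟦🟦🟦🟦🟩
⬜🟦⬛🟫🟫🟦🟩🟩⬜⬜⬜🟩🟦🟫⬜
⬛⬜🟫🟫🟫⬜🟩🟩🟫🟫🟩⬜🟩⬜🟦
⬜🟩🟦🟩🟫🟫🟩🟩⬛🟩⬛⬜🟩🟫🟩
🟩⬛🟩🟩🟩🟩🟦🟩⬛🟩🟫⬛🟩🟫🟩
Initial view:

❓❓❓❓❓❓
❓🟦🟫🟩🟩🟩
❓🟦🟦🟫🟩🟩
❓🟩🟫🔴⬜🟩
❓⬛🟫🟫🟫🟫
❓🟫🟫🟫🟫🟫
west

❓❓❓❓❓❓
❓🟩🟦🟫🟩🟩
❓⬜🟦🟦🟫🟩
❓⬜🟩🔴🟩⬜
❓⬛⬛🟫🟫🟫
❓⬛🟫🟫🟫🟫

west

❓❓❓❓❓❓
❓🟫🟩🟦🟫🟩
❓🟫⬜🟦🟦🟫
❓🟫⬜🔴🟫🟩
❓⬜⬛⬛🟫🟫
❓🟫⬛🟫🟫🟫

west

❓❓❓❓❓❓
❓⬜🟫🟩🟦🟫
❓🟩🟫⬜🟦🟦
❓🟩🟫🔴🟩🟫
❓⬜⬜⬛⬛🟫
❓🟦🟫⬛🟫🟫

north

❓❓❓❓❓❓
❓🟩🟩🟩🟦🟩
❓⬜🟫🟩🟦🟫
❓🟩🟫🔴🟦🟦
❓🟩🟫⬜🟩🟫
❓⬜⬜⬛⬛🟫

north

⬛⬛⬛⬛⬛⬛
❓🟩🟦🟩⬜⬜
❓🟩🟩🟩🟦🟩
❓⬜🟫🔴🟦🟫
❓🟩🟫⬜🟦🟦
❓🟩🟫⬜🟩🟫

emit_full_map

🟩🟦🟩⬜⬜❓❓❓
🟩🟩🟩🟦🟩❓❓❓
⬜🟫🔴🟦🟫🟩🟩🟩
🟩🟫⬜🟦🟦🟫🟩🟩
🟩🟫⬜🟩🟫🟩⬜🟩
⬜⬜⬛⬛🟫🟫🟫🟫
🟦🟫⬛🟫🟫🟫🟫🟫

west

⬛⬛⬛⬛⬛⬛
❓⬜🟩🟦🟩⬜
❓⬛🟩🟩🟩🟦
❓🟩⬜🔴🟩🟦
❓🟫🟩🟫⬜🟦
❓🟫🟩🟫⬜🟩

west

⬛⬛⬛⬛⬛⬛
❓🟦⬜🟩🟦🟩
❓🟩⬛🟩🟩🟩
❓⬜🟩🔴🟫🟩
❓⬜🟫🟩🟫⬜
❓⬛🟫🟩🟫⬜

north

⬛⬛⬛⬛⬛⬛
⬛⬛⬛⬛⬛⬛
❓🟦⬜🟩🟦🟩
❓🟩⬛🔴🟩🟩
❓⬜🟩⬜🟫🟩
❓⬜🟫🟩🟫⬜

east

⬛⬛⬛⬛⬛⬛
⬛⬛⬛⬛⬛⬛
🟦⬜🟩🟦🟩⬜
🟩⬛🟩🔴🟩🟦
⬜🟩⬜🟫🟩🟦
⬜🟫🟩🟫⬜🟦

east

⬛⬛⬛⬛⬛⬛
⬛⬛⬛⬛⬛⬛
⬜🟩🟦🟩⬜⬜
⬛🟩🟩🔴🟦🟩
🟩⬜🟫🟩🟦🟫
🟫🟩🟫⬜🟦🟦

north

⬛⬛⬛⬛⬛⬛
⬛⬛⬛⬛⬛⬛
⬛⬛⬛⬛⬛⬛
⬜🟩🟦🔴⬜⬜
⬛🟩🟩🟩🟦🟩
🟩⬜🟫🟩🟦🟫

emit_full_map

🟦⬜🟩🟦🔴⬜⬜❓❓❓
🟩⬛🟩🟩🟩🟦🟩❓❓❓
⬜🟩⬜🟫🟩🟦🟫🟩🟩🟩
⬜🟫🟩🟫⬜🟦🟦🟫🟩🟩
⬛🟫🟩🟫⬜🟩🟫🟩⬜🟩
❓❓⬜⬜⬛⬛🟫🟫🟫🟫
❓❓🟦🟫⬛🟫🟫🟫🟫🟫

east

⬛⬛⬛⬛⬛⬛
⬛⬛⬛⬛⬛⬛
⬛⬛⬛⬛⬛⬛
🟩🟦🟩🔴⬜🟩
🟩🟩🟩🟦🟩🟦
⬜🟫🟩🟦🟫🟩

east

⬛⬛⬛⬛⬛⬛
⬛⬛⬛⬛⬛⬛
⬛⬛⬛⬛⬛⬛
🟦🟩⬜🔴🟩🟫
🟩🟩🟦🟩🟦⬜
🟫🟩🟦🟫🟩🟩

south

⬛⬛⬛⬛⬛⬛
⬛⬛⬛⬛⬛⬛
🟦🟩⬜⬜🟩🟫
🟩🟩🟦🔴🟦⬜
🟫🟩🟦🟫🟩🟩
🟫⬜🟦🟦🟫🟩

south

⬛⬛⬛⬛⬛⬛
🟦🟩⬜⬜🟩🟫
🟩🟩🟦🟩🟦⬜
🟫🟩🟦🔴🟩🟩
🟫⬜🟦🟦🟫🟩
🟫⬜🟩🟫🟩⬜

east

⬛⬛⬛⬛⬛⬛
🟩⬜⬜🟩🟫⬛
🟩🟦🟩🟦⬜⬛
🟩🟦🟫🔴🟩🟩
⬜🟦🟦🟫🟩🟩
⬜🟩🟫🟩⬜🟩

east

⬛⬛⬛⬛⬛⬛
⬜⬜🟩🟫⬛🟦
🟦🟩🟦⬜⬛🟫
🟦🟫🟩🔴🟩⬜
🟦🟦🟫🟩🟩🟩
🟩🟫🟩⬜🟩🟦

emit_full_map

🟦⬜🟩🟦🟩⬜⬜🟩🟫⬛🟦
🟩⬛🟩🟩🟩🟦🟩🟦⬜⬛🟫
⬜🟩⬜🟫🟩🟦🟫🟩🔴🟩⬜
⬜🟫🟩🟫⬜🟦🟦🟫🟩🟩🟩
⬛🟫🟩🟫⬜🟩🟫🟩⬜🟩🟦
❓❓⬜⬜⬛⬛🟫🟫🟫🟫❓
❓❓🟦🟫⬛🟫🟫🟫🟫🟫❓


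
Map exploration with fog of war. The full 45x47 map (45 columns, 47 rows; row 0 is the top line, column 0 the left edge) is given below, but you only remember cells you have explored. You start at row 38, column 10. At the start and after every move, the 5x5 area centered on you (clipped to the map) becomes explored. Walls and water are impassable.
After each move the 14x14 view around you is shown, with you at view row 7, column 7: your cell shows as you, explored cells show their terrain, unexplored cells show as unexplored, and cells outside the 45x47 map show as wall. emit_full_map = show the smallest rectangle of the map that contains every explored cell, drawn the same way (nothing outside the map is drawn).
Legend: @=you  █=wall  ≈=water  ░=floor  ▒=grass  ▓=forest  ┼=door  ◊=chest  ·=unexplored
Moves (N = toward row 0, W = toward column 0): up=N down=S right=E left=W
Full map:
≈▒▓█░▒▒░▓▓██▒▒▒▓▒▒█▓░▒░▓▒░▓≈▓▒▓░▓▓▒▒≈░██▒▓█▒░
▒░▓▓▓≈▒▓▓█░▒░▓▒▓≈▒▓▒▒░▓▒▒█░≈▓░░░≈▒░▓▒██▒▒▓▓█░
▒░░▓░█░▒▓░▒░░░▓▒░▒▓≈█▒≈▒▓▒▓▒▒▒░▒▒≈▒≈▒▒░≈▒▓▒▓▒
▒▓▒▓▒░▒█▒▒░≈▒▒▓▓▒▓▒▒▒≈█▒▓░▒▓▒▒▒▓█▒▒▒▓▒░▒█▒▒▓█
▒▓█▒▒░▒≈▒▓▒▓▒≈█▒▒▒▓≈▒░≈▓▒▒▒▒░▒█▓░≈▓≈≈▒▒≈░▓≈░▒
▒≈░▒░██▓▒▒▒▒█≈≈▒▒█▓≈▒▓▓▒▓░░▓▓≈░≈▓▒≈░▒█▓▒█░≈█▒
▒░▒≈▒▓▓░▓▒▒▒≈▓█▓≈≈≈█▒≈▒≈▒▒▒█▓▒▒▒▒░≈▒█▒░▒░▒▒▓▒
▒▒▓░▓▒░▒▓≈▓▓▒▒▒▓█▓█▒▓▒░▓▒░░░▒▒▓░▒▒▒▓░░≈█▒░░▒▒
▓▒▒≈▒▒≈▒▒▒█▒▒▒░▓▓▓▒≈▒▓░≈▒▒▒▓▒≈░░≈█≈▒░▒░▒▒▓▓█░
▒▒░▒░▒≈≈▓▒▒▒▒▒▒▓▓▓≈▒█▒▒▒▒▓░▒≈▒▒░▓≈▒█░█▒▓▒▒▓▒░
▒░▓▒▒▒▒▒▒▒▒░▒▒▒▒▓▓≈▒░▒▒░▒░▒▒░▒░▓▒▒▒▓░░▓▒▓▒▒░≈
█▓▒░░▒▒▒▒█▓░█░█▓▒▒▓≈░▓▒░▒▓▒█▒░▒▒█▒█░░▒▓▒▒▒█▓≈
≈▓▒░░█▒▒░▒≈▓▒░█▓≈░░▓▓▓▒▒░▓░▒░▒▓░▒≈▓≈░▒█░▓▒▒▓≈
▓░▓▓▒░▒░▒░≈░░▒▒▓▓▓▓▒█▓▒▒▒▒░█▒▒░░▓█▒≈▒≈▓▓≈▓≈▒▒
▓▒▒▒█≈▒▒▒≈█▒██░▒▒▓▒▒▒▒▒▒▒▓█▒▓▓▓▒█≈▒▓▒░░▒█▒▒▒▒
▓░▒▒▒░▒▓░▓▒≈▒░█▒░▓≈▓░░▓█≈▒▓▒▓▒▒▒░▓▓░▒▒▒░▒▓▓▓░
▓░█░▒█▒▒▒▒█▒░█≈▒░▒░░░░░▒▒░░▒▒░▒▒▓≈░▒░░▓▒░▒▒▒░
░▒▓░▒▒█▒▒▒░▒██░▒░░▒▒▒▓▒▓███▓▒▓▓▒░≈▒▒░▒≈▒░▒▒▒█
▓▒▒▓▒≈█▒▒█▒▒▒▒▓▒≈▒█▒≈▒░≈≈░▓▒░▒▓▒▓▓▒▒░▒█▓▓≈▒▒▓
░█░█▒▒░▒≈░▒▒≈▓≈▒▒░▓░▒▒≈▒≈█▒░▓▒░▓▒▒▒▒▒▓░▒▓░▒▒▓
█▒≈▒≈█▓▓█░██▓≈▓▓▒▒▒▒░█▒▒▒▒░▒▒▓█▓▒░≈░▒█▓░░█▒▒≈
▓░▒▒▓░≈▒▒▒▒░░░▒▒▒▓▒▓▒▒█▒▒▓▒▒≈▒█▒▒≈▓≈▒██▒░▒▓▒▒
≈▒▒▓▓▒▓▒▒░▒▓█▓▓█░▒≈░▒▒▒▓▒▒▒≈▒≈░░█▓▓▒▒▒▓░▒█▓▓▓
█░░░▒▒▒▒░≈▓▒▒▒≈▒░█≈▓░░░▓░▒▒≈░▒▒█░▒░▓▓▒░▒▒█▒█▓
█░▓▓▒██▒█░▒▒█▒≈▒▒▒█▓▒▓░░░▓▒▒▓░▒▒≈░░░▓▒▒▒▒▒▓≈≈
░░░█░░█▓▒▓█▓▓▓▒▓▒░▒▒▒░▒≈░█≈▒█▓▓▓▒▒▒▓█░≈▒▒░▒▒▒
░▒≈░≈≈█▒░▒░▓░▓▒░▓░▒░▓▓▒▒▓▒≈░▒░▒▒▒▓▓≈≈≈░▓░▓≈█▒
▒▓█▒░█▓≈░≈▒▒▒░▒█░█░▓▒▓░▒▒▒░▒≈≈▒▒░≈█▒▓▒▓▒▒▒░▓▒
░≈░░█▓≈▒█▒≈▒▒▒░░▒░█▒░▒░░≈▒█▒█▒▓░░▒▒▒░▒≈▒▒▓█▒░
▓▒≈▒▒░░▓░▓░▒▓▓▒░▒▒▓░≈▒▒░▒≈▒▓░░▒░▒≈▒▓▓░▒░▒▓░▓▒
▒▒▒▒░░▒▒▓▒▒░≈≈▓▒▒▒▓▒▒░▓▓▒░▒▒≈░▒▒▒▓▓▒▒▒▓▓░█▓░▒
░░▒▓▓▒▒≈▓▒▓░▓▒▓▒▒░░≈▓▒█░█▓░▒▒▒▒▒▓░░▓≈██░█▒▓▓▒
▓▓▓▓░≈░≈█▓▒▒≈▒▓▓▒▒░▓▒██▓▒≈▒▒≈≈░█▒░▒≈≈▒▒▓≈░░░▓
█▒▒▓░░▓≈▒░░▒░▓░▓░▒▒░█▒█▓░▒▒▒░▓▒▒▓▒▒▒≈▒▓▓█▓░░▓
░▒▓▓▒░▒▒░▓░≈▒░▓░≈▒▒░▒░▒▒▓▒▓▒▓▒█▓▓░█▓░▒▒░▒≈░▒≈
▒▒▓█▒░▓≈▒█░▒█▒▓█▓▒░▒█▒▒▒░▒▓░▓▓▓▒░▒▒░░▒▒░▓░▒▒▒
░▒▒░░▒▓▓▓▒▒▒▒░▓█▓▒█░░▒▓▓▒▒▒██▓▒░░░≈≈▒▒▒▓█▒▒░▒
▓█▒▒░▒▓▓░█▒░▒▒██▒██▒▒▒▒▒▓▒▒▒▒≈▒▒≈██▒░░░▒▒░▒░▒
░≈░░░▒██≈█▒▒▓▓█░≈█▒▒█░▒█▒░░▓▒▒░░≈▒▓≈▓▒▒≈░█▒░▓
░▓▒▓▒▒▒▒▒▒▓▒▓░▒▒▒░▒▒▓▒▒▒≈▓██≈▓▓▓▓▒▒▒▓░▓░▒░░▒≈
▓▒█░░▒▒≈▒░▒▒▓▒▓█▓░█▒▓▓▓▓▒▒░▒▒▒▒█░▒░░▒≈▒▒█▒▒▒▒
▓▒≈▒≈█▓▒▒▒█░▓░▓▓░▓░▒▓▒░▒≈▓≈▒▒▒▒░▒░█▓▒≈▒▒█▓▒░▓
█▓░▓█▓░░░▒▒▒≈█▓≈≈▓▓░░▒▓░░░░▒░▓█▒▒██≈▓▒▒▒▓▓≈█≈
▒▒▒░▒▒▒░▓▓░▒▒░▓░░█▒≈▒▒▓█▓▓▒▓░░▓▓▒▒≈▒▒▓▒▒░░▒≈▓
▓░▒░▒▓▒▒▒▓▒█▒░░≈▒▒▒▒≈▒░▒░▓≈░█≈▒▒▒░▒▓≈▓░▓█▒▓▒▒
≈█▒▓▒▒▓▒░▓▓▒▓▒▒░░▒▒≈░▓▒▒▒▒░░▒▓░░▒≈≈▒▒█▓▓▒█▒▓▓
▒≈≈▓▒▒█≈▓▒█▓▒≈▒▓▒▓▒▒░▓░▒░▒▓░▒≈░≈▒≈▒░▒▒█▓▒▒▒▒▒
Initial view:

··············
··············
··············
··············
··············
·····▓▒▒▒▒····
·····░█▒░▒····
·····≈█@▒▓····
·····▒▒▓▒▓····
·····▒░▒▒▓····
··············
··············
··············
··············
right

··············
··············
··············
··············
··············
····▓▒▒▒▒░····
····░█▒░▒▒····
····≈█▒@▓▓····
····▒▒▓▒▓░····
····▒░▒▒▓▒····
··············
··············
··············
··············

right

··············
··············
··············
··············
··············
···▓▒▒▒▒░▓····
···░█▒░▒▒█····
···≈█▒▒@▓█····
···▒▒▓▒▓░▒····
···▒░▒▒▓▒▓····
··············
··············
··············
··············

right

··············
··············
··············
··············
··············
··▓▒▒▒▒░▓█····
··░█▒░▒▒██····
··≈█▒▒▓@█░····
··▒▒▓▒▓░▒▒····
··▒░▒▒▓▒▓█····
··············
··············
··············
··············

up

··············
··············
··············
··············
··············
·····▒█▒▓█····
··▓▒▒▒▒░▓█····
··░█▒░▒@██····
··≈█▒▒▓▓█░····
··▒▒▓▒▓░▒▒····
··▒░▒▒▓▒▓█····
··············
··············
··············

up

··············
··············
··············
··············
··············
·····≈▒░▓░····
·····▒█▒▓█····
··▓▒▒▒▒@▓█····
··░█▒░▒▒██····
··≈█▒▒▓▓█░····
··▒▒▓▒▓░▒▒····
··▒░▒▒▓▒▓█····
··············
··············

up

··············
··············
··············
··············
··············
·····▒░▓░▓····
·····≈▒░▓░····
·····▒█@▓█····
··▓▒▒▒▒░▓█····
··░█▒░▒▒██····
··≈█▒▒▓▓█░····
··▒▒▓▒▓░▒▒····
··▒░▒▒▓▒▓█····
··············

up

··············
··············
··············
··············
··············
·····▒≈▒▓▓····
·····▒░▓░▓····
·····≈▒@▓░····
·····▒█▒▓█····
··▓▒▒▒▒░▓█····
··░█▒░▒▒██····
··≈█▒▒▓▓█░····
··▒▒▓▒▓░▒▒····
··▒░▒▒▓▒▓█····

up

··············
··············
··············
··············
··············
·····░▓▒▓▒····
·····▒≈▒▓▓····
·····▒░@░▓····
·····≈▒░▓░····
·····▒█▒▓█····
··▓▒▒▒▒░▓█····
··░█▒░▒▒██····
··≈█▒▒▓▓█░····
··▒▒▓▒▓░▒▒····

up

··············
··············
··············
··············
··············
·····░≈≈▓▒····
·····░▓▒▓▒····
·····▒≈@▓▓····
·····▒░▓░▓····
·····≈▒░▓░····
·····▒█▒▓█····
··▓▒▒▒▒░▓█····
··░█▒░▒▒██····
··≈█▒▒▓▓█░····

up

··············
··············
··············
··············
··············
·····▒▓▓▒░····
·····░≈≈▓▒····
·····░▓@▓▒····
·····▒≈▒▓▓····
·····▒░▓░▓····
·····≈▒░▓░····
·····▒█▒▓█····
··▓▒▒▒▒░▓█····
··░█▒░▒▒██····

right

··············
··············
··············
··············
··············
····▒▓▓▒░▒····
····░≈≈▓▒▒····
····░▓▒@▒▒····
····▒≈▒▓▓▒····
····▒░▓░▓░····
····≈▒░▓░·····
····▒█▒▓█·····
·▓▒▒▒▒░▓█·····
·░█▒░▒▒██·····

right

··············
··············
··············
··············
··············
···▒▓▓▒░▒▒····
···░≈≈▓▒▒▒····
···░▓▒▓@▒░····
···▒≈▒▓▓▒▒····
···▒░▓░▓░▒····
···≈▒░▓░······
···▒█▒▓█······
▓▒▒▒▒░▓█······
░█▒░▒▒██······

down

··············
··············
··············
··············
···▒▓▓▒░▒▒····
···░≈≈▓▒▒▒····
···░▓▒▓▒▒░····
···▒≈▒▓@▒▒····
···▒░▓░▓░▒····
···≈▒░▓░≈▒····
···▒█▒▓█······
▓▒▒▒▒░▓█······
░█▒░▒▒██······
≈█▒▒▓▓█░······

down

··············
··············
··············
···▒▓▓▒░▒▒····
···░≈≈▓▒▒▒····
···░▓▒▓▒▒░····
···▒≈▒▓▓▒▒····
···▒░▓░@░▒····
···≈▒░▓░≈▒····
···▒█▒▓█▓▒····
▓▒▒▒▒░▓█······
░█▒░▒▒██······
≈█▒▒▓▓█░······
▒▒▓▒▓░▒▒······

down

··············
··············
···▒▓▓▒░▒▒····
···░≈≈▓▒▒▒····
···░▓▒▓▒▒░····
···▒≈▒▓▓▒▒····
···▒░▓░▓░▒····
···≈▒░▓@≈▒····
···▒█▒▓█▓▒····
▓▒▒▒▒░▓█▓▒····
░█▒░▒▒██······
≈█▒▒▓▓█░······
▒▒▓▒▓░▒▒······
▒░▒▒▓▒▓█······

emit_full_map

···▒▓▓▒░▒▒
···░≈≈▓▒▒▒
···░▓▒▓▒▒░
···▒≈▒▓▓▒▒
···▒░▓░▓░▒
···≈▒░▓@≈▒
···▒█▒▓█▓▒
▓▒▒▒▒░▓█▓▒
░█▒░▒▒██··
≈█▒▒▓▓█░··
▒▒▓▒▓░▒▒··
▒░▒▒▓▒▓█··
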